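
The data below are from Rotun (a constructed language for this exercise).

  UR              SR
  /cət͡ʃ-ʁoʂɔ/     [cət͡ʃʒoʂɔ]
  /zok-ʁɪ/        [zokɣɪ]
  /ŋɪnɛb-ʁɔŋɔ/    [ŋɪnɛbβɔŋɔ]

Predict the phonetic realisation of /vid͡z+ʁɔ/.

The data show progressive place assimilation: /ʁ/ → [ʒ] after /t͡ʃ/; /ʁ/ → [ɣ] after /k/; /ʁ/ → [β] after /b/. In each pair only place changes, matching the preceding consonant, while manner and voice stay constant.
The rule targets /ʁ/ (voiced uvular fricative), which sits after the trigger /d͡z/ (alveolar).
A voiced alveolar fricative is [z], so the surface segment is [z].

[vid͡zzɔ]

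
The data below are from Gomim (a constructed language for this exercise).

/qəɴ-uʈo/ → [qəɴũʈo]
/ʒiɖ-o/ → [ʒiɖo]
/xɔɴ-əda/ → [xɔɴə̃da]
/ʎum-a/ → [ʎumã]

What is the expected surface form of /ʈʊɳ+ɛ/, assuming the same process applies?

The data show progressive nasality assimilation (vowel nasalisation): /u/ → [ũ] after /ɴ/; /ə/ → [ə̃] after /ɴ/; /a/ → [ã] after /m/ — a vowel is nasalised by an immediately preceding nasal consonant.
No change occurs in [ʒiɖo] because the vowel at the boundary is adjacent to an oral consonant, not a nasal (/o/ next to /ɖ/).
The vowel /ɛ/ is adjacent to the preceding nasal /ɳ/, so it acquires [+nasal] and surfaces as [ɛ̃].

[ʈʊɳɛ̃]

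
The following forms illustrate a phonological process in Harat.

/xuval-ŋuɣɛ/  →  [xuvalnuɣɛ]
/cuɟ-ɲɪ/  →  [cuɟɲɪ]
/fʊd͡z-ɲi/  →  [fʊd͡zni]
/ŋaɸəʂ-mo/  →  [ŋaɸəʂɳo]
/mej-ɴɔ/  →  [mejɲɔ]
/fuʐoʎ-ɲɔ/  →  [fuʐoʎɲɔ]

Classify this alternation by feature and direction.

progressive place assimilation

The segment that alternates is /ŋ/, which surfaces as [n] when adjacent to /l/.
The change velar → alveolar matches the place of the preceding /l/, identifying this as place assimilation.
Manner and voice are unchanged, so the assimilation is partial, not total.
Checking the remaining alternations: /ɲ/ → [n] after /d͡z/ (palatal → alveolar, matching alveolar); /m/ → [ɳ] after /ʂ/ (bilabial → retroflex, matching retroflex); /ɴ/ → [ɲ] after /j/ (uvular → palatal, matching palatal) — only place changes, and always toward the preceding segment.
No alternation appears in [cuɟɲɪ], [fuʐoʎɲɔ]: there the adjacent consonants already agree in place (/ɲ/ and /ɟ/ are both palatal; /ɲ/ and /ʎ/ are both palatal), so these forms are consistent with the same rule.
Since the segment that changes follows the conditioning segment, the assimilation is progressive.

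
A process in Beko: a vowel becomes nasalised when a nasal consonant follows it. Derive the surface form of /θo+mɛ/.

[θõmɛ]

/o/ sits next to the nasal /m/ and is therefore nasalised to [õ].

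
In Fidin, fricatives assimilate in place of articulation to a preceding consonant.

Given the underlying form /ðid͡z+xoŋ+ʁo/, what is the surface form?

/x/ is a voiceless velar fricative. The preceding trigger /d͡z/ is alveolar, so /x/ must become alveolar as well.
Changing only its place to alveolar gives [s] — the voiceless alveolar fricative.
At the second juncture, /ʁ/ likewise becomes [ɣ] adjacent to /ŋ/.

[ðid͡zsoŋɣo]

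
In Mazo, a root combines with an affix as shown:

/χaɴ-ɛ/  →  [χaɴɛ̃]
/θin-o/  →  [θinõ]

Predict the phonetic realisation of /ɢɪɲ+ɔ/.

[ɢɪɲɔ̃]

The data show progressive nasality assimilation (vowel nasalisation): /ɛ/ → [ɛ̃] after /ɴ/; /o/ → [õ] after /n/ — a vowel is nasalised by an immediately preceding nasal consonant.
The vowel /ɔ/ is adjacent to the preceding nasal /ɲ/, so it acquires [+nasal] and surfaces as [ɔ̃].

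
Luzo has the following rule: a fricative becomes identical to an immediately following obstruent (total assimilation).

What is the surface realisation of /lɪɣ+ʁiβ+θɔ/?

[lɪʁʁiθθɔ]

/ɣ/ is the segment targeted by the rule; it sits immediately before /ʁ/, so it assimilates completely and surfaces as [ʁ].
At the second juncture, /β/ likewise becomes [θ] adjacent to /θ/.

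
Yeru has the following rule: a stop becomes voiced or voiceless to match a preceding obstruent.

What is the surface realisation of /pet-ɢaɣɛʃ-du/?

[petqaɣɛʃtu]

The rule targets /ɢ/ (voiced uvular stop), which sits after the trigger /t/ (voiceless).
The voiceless uvular stop is [q], so /ɢ/ → [q].
The same rule applies at the second boundary: /d/ → [t] next to /ʃ/.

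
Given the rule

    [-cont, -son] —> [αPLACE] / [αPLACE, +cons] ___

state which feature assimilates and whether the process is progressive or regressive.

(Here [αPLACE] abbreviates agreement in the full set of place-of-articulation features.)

The shared variable α links the value of the place features (abbreviated [PLACE]) on the target to the same value on the neighbouring segment, so place is the feature that assimilates.
The conditioning segment sits to the left of the focus bar, meaning the trigger precedes the segment that changes — progressive assimilation.

progressive place assimilation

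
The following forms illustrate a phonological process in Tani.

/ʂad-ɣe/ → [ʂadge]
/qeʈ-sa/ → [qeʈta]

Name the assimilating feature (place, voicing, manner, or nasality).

Comparing underlying and surface forms, /ɣ/ → [g] is the alternation; the neighbouring /d/ is constant.
The change fricative → stop matches the manner of the preceding /d/, identifying this as manner assimilation.
The other alternating form patterns the same way: /s/ → [t] after /ʈ/ (fricative → stop, matching a stop) — only manner changes, and always toward the preceding segment.

manner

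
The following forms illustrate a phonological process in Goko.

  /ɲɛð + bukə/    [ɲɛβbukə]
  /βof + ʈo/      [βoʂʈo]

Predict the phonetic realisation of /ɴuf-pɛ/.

[ɴuɸpɛ]

The data show regressive place assimilation: /ð/ → [β] before /b/; /f/ → [ʂ] before /ʈ/. In each pair only place changes, matching the following consonant, while manner and voice stay constant.
/f/ is a voiceless labiodental fricative. The following trigger /p/ is bilabial, so /f/ must become bilabial as well.
A voiceless bilabial fricative is [ɸ], so the surface segment is [ɸ].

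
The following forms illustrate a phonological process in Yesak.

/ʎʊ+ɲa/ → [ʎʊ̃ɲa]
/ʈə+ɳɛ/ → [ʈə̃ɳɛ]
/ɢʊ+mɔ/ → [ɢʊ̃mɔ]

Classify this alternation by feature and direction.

The vowel /ʊ/ surfaces as nasalised [ʊ̃] next to the following nasal /ɲ/ — it has acquired the [+nasal] feature of its neighbour.
Likewise in the remaining data: /ə/ → [ə̃] before /ɳ/; /ʊ/ → [ʊ̃] before /m/ — each time a vowel is nasalised next to a following nasal.
Because the conditioning nasal is to the right of the vowel that changes, the process is regressive (anticipatory).

regressive nasality assimilation (vowel nasalisation)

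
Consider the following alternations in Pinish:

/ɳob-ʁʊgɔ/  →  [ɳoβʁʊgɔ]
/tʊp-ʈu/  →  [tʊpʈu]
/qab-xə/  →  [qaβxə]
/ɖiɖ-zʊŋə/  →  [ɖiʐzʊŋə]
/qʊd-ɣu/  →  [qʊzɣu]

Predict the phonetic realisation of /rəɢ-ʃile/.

[rəʁʃile]

The data show regressive manner assimilation: /b/ → [β] before /ʁ/; /b/ → [β] before /x/; /ɖ/ → [ʐ] before /z/; /d/ → [z] before /ɣ/. In each pair only manner changes, matching the following consonant, while place and voice stay constant.
Nothing changes in [tʊpʈu]: there the adjacent consonants already agree in manner (/p/ and /ʈ/ are both stops), so this form is consistent with the same rule.
The rule targets /ɢ/ (voiced uvular stop), which sits before the trigger /ʃ/ (fricative).
The voiced uvular fricative is [ʁ], so /ɢ/ → [ʁ].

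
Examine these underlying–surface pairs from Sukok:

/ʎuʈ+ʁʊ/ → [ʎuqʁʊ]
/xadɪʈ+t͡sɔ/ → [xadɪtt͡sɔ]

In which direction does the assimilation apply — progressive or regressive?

Comparing underlying and surface forms, /ʈ/ → [q] is the alternation; the neighbouring /ʁ/ is constant.
The change retroflex → uvular matches the place of the following /ʁ/, identifying this as place assimilation.
The same holds elsewhere in the data: /ʈ/ → [t] before /t͡s/ (retroflex → alveolar, matching alveolar) — only place changes, and always toward the following segment.
The trigger is the following segment, so the direction is regressive (anticipatory).

regressive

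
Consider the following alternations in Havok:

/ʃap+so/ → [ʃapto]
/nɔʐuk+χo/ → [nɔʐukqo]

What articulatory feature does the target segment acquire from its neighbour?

Underlying /s/ is realised as [t] next to /p/; /p/ itself does not change.
/s/ is a fricative while /p/ is a stop; the output [t] is a stop, matching the trigger — so the feature that spreads is manner.
The other alternating form patterns the same way: /χ/ → [q] after /k/ (fricative → stop, matching a stop) — only manner changes, and always toward the preceding segment.

manner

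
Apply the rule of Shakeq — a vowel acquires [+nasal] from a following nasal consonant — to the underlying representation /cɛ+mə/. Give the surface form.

The vowel /ɛ/ is adjacent to the following nasal /m/, so it acquires [+nasal] and surfaces as [ɛ̃].

[cɛ̃mə]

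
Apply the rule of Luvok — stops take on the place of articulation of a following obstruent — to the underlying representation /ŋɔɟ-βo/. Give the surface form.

/ɟ/ is a voiced palatal stop. The following trigger /β/ is bilabial, so /ɟ/ must become bilabial as well.
A voiced bilabial stop is [b], so the surface segment is [b].

[ŋɔbβo]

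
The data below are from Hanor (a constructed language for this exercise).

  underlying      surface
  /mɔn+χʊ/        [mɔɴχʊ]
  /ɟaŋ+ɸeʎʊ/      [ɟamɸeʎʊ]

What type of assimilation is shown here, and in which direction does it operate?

The segment that alternates is /n/, which surfaces as [ɴ] when adjacent to /χ/.
The change alveolar → uvular matches the place of the following /χ/, identifying this as place assimilation.
Manner and voice are unchanged, so the assimilation is partial, not total.
The same holds elsewhere in the data: /ŋ/ → [m] before /ɸ/ (velar → bilabial, matching bilabial) — only place changes, and always toward the following segment.
Since the segment that changes precedes the conditioning segment, the assimilation is regressive.

regressive place assimilation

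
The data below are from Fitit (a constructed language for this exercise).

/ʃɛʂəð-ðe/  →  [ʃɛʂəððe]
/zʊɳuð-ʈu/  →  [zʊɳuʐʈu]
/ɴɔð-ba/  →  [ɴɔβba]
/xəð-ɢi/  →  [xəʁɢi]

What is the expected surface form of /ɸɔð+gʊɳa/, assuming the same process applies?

The data show regressive place assimilation: /ð/ → [ʐ] before /ʈ/; /ð/ → [β] before /b/; /ð/ → [ʁ] before /ɢ/. In each pair only place changes, matching the following consonant, while manner and voice stay constant.
Nothing changes in [ʃɛʂəððe]: there the adjacent consonants already agree in place (/ð/ and /ð/ are both dental), so this form is consistent with the same rule.
The rule targets /ð/ (voiced dental fricative), which sits before the trigger /g/ (velar).
The voiced velar fricative is [ɣ], so /ð/ → [ɣ].

[ɸɔɣgʊɳa]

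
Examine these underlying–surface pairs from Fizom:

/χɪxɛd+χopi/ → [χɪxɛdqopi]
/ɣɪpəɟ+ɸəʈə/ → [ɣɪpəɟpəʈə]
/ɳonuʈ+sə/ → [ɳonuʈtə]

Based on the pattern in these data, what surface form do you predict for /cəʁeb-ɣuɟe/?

The data show progressive manner assimilation: /χ/ → [q] after /d/; /ɸ/ → [p] after /ɟ/; /s/ → [t] after /ʈ/. In each pair only manner changes, matching the preceding consonant, while place and voice stay constant.
/ɣ/ is a voiced velar fricative. The preceding trigger /b/ is a stop, so /ɣ/ must become a stop as well.
The voiced velar stop is [g], so /ɣ/ → [g].

[cəʁebguɟe]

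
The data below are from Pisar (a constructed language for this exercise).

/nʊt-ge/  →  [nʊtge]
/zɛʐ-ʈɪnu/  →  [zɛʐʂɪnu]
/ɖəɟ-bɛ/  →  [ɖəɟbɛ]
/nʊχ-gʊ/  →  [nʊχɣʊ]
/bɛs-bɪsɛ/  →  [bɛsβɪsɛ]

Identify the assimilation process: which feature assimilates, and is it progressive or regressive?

progressive manner assimilation

Comparing underlying and surface forms, /ʈ/ → [ʂ] is the alternation; the neighbouring /ʐ/ is constant.
/ʈ/ is a stop while /ʐ/ is a fricative; the output [ʂ] is a fricative, matching the trigger — so the feature that spreads is manner.
Place and voice are unchanged, so the assimilation is partial, not total.
Checking the remaining alternations: /g/ → [ɣ] after /χ/ (stop → fricative, matching a fricative); /b/ → [β] after /s/ (stop → fricative, matching a fricative) — only manner changes, and always toward the preceding segment.
No alternation appears in [nʊtge], [ɖəɟbɛ]: there the adjacent consonants already agree in manner (/g/ and /t/ are both stops; /b/ and /ɟ/ are both stops), so these forms are consistent with the same rule.
The trigger is the preceding segment, so the direction is progressive (perseverative).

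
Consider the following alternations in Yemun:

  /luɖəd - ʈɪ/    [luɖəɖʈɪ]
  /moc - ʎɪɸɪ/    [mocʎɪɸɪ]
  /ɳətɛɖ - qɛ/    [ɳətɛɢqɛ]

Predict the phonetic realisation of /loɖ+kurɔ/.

The data show regressive place assimilation: /d/ → [ɖ] before /ʈ/; /ɖ/ → [ɢ] before /q/. In each pair only place changes, matching the following consonant, while manner and voice stay constant.
No alternation appears in [mocʎɪɸɪ]: there the adjacent consonants already agree in place (/c/ and /ʎ/ are both palatal), so this form is consistent with the same rule.
The rule targets /ɖ/ (voiced retroflex stop), which sits before the trigger /k/ (velar).
Changing only its place to velar gives [g] — the voiced velar stop.

[logkurɔ]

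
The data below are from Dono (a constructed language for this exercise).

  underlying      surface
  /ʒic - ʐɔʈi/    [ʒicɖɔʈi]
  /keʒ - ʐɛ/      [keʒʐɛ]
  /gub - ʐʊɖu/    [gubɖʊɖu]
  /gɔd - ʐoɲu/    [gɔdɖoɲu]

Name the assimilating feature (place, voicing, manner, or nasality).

The segment that alternates is /ʐ/, which surfaces as [ɖ] when adjacent to /c/.
The change fricative → stop matches the manner of the preceding /c/, identifying this as manner assimilation.
The other alternating forms pattern the same way: /ʐ/ → [ɖ] after /b/ (fricative → stop, matching a stop); /ʐ/ → [ɖ] after /d/ (fricative → stop, matching a stop) — only manner changes, and always toward the preceding segment.
No alternation appears in [keʒʐɛ]: there the adjacent consonants already agree in manner (/ʐ/ and /ʒ/ are both fricatives), so this form is consistent with the same rule.

manner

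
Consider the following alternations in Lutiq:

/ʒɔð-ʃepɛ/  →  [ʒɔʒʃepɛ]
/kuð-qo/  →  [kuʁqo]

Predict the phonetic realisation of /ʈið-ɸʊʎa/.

[ʈiβɸʊʎa]

The data show regressive place assimilation: /ð/ → [ʒ] before /ʃ/; /ð/ → [ʁ] before /q/. In each pair only place changes, matching the following consonant, while manner and voice stay constant.
/ð/ is a voiced dental fricative. The following trigger /ɸ/ is bilabial, so /ð/ must become bilabial as well.
The voiced bilabial fricative is [β], so /ð/ → [β].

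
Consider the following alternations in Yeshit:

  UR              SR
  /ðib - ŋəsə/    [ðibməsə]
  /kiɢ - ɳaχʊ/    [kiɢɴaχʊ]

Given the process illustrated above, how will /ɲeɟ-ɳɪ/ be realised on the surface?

The data show progressive place assimilation: /ŋ/ → [m] after /b/; /ɳ/ → [ɴ] after /ɢ/. In each pair only place changes, matching the preceding consonant, while manner and voice stay constant.
/ɳ/ is a voiced retroflex nasal. The preceding trigger /ɟ/ is palatal, so /ɳ/ must become palatal as well.
The voiced palatal nasal is [ɲ], so /ɳ/ → [ɲ].

[ɲeɟɲɪ]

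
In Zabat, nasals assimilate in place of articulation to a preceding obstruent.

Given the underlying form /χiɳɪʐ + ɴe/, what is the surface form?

/ɴ/ is a voiced uvular nasal. The preceding trigger /ʐ/ is retroflex, so /ɴ/ must become retroflex as well.
Changing only its place to retroflex gives [ɳ] — the voiced retroflex nasal.

[χiɳɪʐɳe]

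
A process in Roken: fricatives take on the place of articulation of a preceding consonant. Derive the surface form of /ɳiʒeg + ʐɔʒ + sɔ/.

/ʐ/ is a voiced retroflex fricative. The preceding trigger /g/ is velar, so /ʐ/ must become velar as well.
Changing only its place to velar gives [ɣ] — the voiced velar fricative.
The same rule applies at the second boundary: /s/ → [ʃ] next to /ʒ/.

[ɳiʒegɣɔʒʃɔ]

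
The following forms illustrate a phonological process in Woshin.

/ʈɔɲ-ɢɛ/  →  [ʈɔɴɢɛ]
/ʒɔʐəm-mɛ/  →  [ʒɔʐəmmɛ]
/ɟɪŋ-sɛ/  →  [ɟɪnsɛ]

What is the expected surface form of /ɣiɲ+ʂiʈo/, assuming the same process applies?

The data show regressive place assimilation: /ɲ/ → [ɴ] before /ɢ/; /ŋ/ → [n] before /s/. In each pair only place changes, matching the following consonant, while manner and voice stay constant.
Nothing changes in [ʒɔʐəmmɛ]: there the adjacent consonants already agree in place (/m/ and /m/ are both bilabial), so this form is consistent with the same rule.
The rule targets /ɲ/ (voiced palatal nasal), which sits before the trigger /ʂ/ (retroflex).
Changing only its place to retroflex gives [ɳ] — the voiced retroflex nasal.

[ɣiɳʂiʈo]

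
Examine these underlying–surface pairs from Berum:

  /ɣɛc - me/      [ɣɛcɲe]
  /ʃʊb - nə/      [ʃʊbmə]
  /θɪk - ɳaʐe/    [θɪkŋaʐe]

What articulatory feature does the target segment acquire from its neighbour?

place

Underlying /m/ is realised as [ɲ] next to /c/; /c/ itself does not change.
/m/ is bilabial while /c/ is palatal; the output [ɲ] is palatal, matching the trigger — so the feature that spreads is place.
The other alternating forms pattern the same way: /n/ → [m] after /b/ (alveolar → bilabial, matching bilabial); /ɳ/ → [ŋ] after /k/ (retroflex → velar, matching velar) — only place changes, and always toward the preceding segment.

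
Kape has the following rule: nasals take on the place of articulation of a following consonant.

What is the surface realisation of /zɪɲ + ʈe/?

[zɪɳʈe]

/ɲ/ is a voiced palatal nasal. The following trigger /ʈ/ is retroflex, so /ɲ/ must become retroflex as well.
The voiced retroflex nasal is [ɳ], so /ɲ/ → [ɳ].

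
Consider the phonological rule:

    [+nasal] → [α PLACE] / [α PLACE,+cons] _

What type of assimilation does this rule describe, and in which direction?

The shared variable α links the value of the place features (abbreviated [PLACE]) on the target to the same value on the neighbouring segment, so place is the feature that assimilates.
Since the environment is written before the underscore, the trigger precedes the target; the direction is progressive.

progressive place assimilation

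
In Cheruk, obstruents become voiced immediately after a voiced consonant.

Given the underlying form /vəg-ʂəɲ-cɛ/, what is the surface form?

The rule targets /ʂ/ (voiceless retroflex fricative), which sits after the trigger /g/ (voiced).
A voiced retroflex fricative is [ʐ], so the surface segment is [ʐ].
At the second juncture, /c/ likewise becomes [ɟ] adjacent to /ɲ/.

[vəgʐəɲɟɛ]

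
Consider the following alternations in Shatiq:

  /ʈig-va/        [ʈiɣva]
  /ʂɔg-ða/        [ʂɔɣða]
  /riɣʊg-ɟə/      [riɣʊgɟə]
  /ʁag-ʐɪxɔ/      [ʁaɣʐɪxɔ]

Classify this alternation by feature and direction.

Comparing underlying and surface forms, /g/ → [ɣ] is the alternation; the neighbouring /v/ is constant.
/g/ is a stop while /v/ is a fricative; the output [ɣ] is a fricative, matching the trigger — so the feature that spreads is manner.
Place and voice are unchanged, so the assimilation is partial, not total.
The other alternating forms pattern the same way: /g/ → [ɣ] before /ð/ (stop → fricative, matching a fricative); /g/ → [ɣ] before /ʐ/ (stop → fricative, matching a fricative) — only manner changes, and always toward the following segment.
No alternation appears in [riɣʊgɟə]: there the adjacent consonants already agree in manner (/g/ and /ɟ/ are both stops), so this form is consistent with the same rule.
The trigger is the following segment, so the direction is regressive (anticipatory).

regressive manner assimilation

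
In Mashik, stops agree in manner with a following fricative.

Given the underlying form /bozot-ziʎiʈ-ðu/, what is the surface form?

The rule targets /t/ (voiceless alveolar stop), which sits before the trigger /z/ (fricative).
Changing only its manner to fricative gives [s] — the voiceless alveolar fricative.
At the second juncture, /ʈ/ likewise becomes [ʂ] adjacent to /ð/.

[bozosziʎiʂðu]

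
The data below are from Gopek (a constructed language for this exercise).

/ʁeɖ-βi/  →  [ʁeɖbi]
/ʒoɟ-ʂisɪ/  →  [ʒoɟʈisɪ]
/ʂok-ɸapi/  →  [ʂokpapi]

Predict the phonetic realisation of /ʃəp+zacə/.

[ʃəpdacə]

The data show progressive manner assimilation: /β/ → [b] after /ɖ/; /ʂ/ → [ʈ] after /ɟ/; /ɸ/ → [p] after /k/. In each pair only manner changes, matching the preceding consonant, while place and voice stay constant.
/z/ is a voiced alveolar fricative. The preceding trigger /p/ is a stop, so /z/ must become a stop as well.
The voiced alveolar stop is [d], so /z/ → [d].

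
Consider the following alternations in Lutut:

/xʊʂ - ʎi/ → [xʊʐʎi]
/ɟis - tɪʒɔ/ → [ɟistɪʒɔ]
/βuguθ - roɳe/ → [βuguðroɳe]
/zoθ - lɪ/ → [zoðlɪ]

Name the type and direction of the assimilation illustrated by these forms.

regressive voicing assimilation

The segment that alternates is /ʂ/, which surfaces as [ʐ] when adjacent to /ʎ/.
The change voiceless → voiced matches the voicing of the following /ʎ/, identifying this as voicing assimilation.
Place and manner are unchanged, so the assimilation is partial, not total.
The other alternating forms pattern the same way: /θ/ → [ð] before /r/ (voiceless → voiced, matching voiced); /θ/ → [ð] before /l/ (voiceless → voiced, matching voiced) — only voicing changes, and always toward the following segment.
Nothing changes in [ɟistɪʒɔ]: there the adjacent consonants already agree in voicing (/s/ and /t/ are both voiceless), so this form is consistent with the same rule.
Since the segment that changes precedes the conditioning segment, the assimilation is regressive.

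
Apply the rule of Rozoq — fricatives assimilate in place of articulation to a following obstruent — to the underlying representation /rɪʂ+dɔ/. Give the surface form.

The rule targets /ʂ/ (voiceless retroflex fricative), which sits before the trigger /d/ (alveolar).
A voiceless alveolar fricative is [s], so the surface segment is [s].

[rɪsdɔ]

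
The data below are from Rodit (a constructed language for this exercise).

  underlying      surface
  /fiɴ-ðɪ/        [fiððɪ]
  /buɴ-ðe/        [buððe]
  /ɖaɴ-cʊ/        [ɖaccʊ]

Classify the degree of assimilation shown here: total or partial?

total assimilation

Comparing underlying and surface forms, /ɴ/ → [ð] is the alternation; the neighbouring /ð/ is constant.
The output [ð] is identical to the trigger /ð/ — every feature (place, manner, voicing) has been copied — so this is total assimilation.
The other form behaves the same way: /ɴ/ → [c] before /c/ — in each case the output is a copy of the following consonant.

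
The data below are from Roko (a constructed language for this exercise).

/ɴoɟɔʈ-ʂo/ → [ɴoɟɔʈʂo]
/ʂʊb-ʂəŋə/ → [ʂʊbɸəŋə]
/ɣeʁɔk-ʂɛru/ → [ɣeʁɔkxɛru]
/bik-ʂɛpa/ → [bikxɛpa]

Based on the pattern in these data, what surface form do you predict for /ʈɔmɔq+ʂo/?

[ʈɔmɔqχo]

The data show progressive place assimilation: /ʂ/ → [ɸ] after /b/; /ʂ/ → [x] after /k/. In each pair only place changes, matching the preceding consonant, while manner and voice stay constant.
No alternation appears in [ɴoɟɔʈʂo]: there the adjacent consonants already agree in place (/ʂ/ and /ʈ/ are both retroflex), so this form is consistent with the same rule.
The rule targets /ʂ/ (voiceless retroflex fricative), which sits after the trigger /q/ (uvular).
A voiceless uvular fricative is [χ], so the surface segment is [χ].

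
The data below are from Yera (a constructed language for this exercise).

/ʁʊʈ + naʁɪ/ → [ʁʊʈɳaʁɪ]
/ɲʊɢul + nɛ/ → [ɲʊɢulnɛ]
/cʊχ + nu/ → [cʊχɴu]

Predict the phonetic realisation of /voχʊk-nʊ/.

The data show progressive place assimilation: /n/ → [ɳ] after /ʈ/; /n/ → [ɴ] after /χ/. In each pair only place changes, matching the preceding consonant, while manner and voice stay constant.
Nothing changes in [ɲʊɢulnɛ]: there the adjacent consonants already agree in place (/n/ and /l/ are both alveolar), so this form is consistent with the same rule.
The rule targets /n/ (voiced alveolar nasal), which sits after the trigger /k/ (velar).
The voiced velar nasal is [ŋ], so /n/ → [ŋ].

[voχʊkŋʊ]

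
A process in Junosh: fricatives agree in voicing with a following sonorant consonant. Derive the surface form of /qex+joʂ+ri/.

[qeɣjoʐri]

The rule targets /x/ (voiceless velar fricative), which sits before the trigger /j/ (voiced).
The voiced velar fricative is [ɣ], so /x/ → [ɣ].
The same rule applies at the second boundary: /ʂ/ → [ʐ] next to /r/.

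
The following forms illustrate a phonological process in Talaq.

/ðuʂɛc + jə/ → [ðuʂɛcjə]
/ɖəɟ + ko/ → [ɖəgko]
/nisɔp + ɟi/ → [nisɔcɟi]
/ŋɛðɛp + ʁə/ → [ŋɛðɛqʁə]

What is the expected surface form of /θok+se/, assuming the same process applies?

The data show regressive place assimilation: /ɟ/ → [g] before /k/; /p/ → [c] before /ɟ/; /p/ → [q] before /ʁ/. In each pair only place changes, matching the following consonant, while manner and voice stay constant.
No alternation appears in [ðuʂɛcjə]: there the adjacent consonants already agree in place (/c/ and /j/ are both palatal), so this form is consistent with the same rule.
/k/ is a voiceless velar stop. The following trigger /s/ is alveolar, so /k/ must become alveolar as well.
The voiceless alveolar stop is [t], so /k/ → [t].

[θotse]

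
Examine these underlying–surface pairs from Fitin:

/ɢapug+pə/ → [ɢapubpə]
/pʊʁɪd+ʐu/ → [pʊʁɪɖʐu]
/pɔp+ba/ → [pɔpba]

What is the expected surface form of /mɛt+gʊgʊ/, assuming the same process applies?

[mɛkgʊgʊ]

The data show regressive place assimilation: /g/ → [b] before /p/; /d/ → [ɖ] before /ʐ/. In each pair only place changes, matching the following consonant, while manner and voice stay constant.
Nothing changes in [pɔpba]: there the adjacent consonants already agree in place (/p/ and /b/ are both bilabial), so this form is consistent with the same rule.
The rule targets /t/ (voiceless alveolar stop), which sits before the trigger /g/ (velar).
Changing only its place to velar gives [k] — the voiceless velar stop.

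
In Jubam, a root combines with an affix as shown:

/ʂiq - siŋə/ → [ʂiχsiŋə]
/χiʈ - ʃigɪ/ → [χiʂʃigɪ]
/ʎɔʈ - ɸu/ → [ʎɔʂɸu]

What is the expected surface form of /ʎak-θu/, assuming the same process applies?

The data show regressive manner assimilation: /q/ → [χ] before /s/; /ʈ/ → [ʂ] before /ʃ/; /ʈ/ → [ʂ] before /ɸ/. In each pair only manner changes, matching the following consonant, while place and voice stay constant.
/k/ is a voiceless velar stop. The following trigger /θ/ is a fricative, so /k/ must become a fricative as well.
The voiceless velar fricative is [x], so /k/ → [x].

[ʎaxθu]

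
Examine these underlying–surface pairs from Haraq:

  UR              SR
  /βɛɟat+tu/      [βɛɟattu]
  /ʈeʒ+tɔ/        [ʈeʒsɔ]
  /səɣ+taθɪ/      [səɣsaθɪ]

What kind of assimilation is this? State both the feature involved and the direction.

Underlying /t/ is realised as [s] next to /ʒ/; /ʒ/ itself does not change.
/t/ is a stop while /ʒ/ is a fricative; the output [s] is a fricative, matching the trigger — so the feature that spreads is manner.
Place and voice are unchanged, so the assimilation is partial, not total.
Checking the remaining alternation: /t/ → [s] after /ɣ/ (stop → fricative, matching a fricative) — only manner changes, and always toward the preceding segment.
No alternation appears in [βɛɟattu]: there the adjacent consonants already agree in manner (/t/ and /t/ are both stops), so this form is consistent with the same rule.
Since the segment that changes follows the conditioning segment, the assimilation is progressive.

progressive manner assimilation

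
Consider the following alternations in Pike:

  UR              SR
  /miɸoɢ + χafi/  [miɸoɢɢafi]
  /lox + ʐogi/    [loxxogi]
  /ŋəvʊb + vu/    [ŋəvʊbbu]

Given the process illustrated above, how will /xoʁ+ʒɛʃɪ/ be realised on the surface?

The data show progressive total assimilation (/χ/ → [ɢ] after /ɢ/; /ʐ/ → [x] after /x/; /v/ → [b] after /b/): in every case the target segment becomes identical to its preceding neighbour, copying more than a single feature.
/ʒ/ is the segment targeted by the rule; it sits immediately after /ʁ/, so it assimilates completely and surfaces as [ʁ].

[xoʁʁɛʃɪ]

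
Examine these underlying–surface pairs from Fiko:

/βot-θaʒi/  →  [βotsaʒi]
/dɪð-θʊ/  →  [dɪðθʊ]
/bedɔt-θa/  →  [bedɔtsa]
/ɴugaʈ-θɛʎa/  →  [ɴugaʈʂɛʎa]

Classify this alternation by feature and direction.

progressive place assimilation

Underlying /θ/ is realised as [s] next to /t/; /t/ itself does not change.
The change dental → alveolar matches the place of the preceding /t/, identifying this as place assimilation.
Manner and voice are unchanged, so the assimilation is partial, not total.
Checking the remaining alternation: /θ/ → [ʂ] after /ʈ/ (dental → retroflex, matching retroflex) — only place changes, and always toward the preceding segment.
No alternation appears in [dɪðθʊ]: there the adjacent consonants already agree in place (/θ/ and /ð/ are both dental), so this form is consistent with the same rule.
The trigger is the preceding segment, so the direction is progressive (perseverative).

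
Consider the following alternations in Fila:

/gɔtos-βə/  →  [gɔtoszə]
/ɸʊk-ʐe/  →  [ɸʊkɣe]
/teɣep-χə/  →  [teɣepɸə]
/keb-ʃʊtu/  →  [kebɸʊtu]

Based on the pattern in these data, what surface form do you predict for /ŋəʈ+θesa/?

[ŋəʈʂesa]

The data show progressive place assimilation: /β/ → [z] after /s/; /ʐ/ → [ɣ] after /k/; /χ/ → [ɸ] after /p/; /ʃ/ → [ɸ] after /b/. In each pair only place changes, matching the preceding consonant, while manner and voice stay constant.
The rule targets /θ/ (voiceless dental fricative), which sits after the trigger /ʈ/ (retroflex).
A voiceless retroflex fricative is [ʂ], so the surface segment is [ʂ].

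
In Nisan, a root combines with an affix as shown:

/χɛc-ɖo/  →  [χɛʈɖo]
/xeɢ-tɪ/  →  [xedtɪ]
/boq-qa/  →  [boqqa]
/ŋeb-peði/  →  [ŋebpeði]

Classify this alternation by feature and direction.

Comparing underlying and surface forms, /c/ → [ʈ] is the alternation; the neighbouring /ɖ/ is constant.
The change palatal → retroflex matches the place of the following /ɖ/, identifying this as place assimilation.
Manner and voice are unchanged, so the assimilation is partial, not total.
Checking the remaining alternation: /ɢ/ → [d] before /t/ (uvular → alveolar, matching alveolar) — only place changes, and always toward the following segment.
Nothing changes in [boqqa], [ŋebpeði]: there the adjacent consonants already agree in place (/q/ and /q/ are both uvular; /b/ and /p/ are both bilabial), so these forms are consistent with the same rule.
Since the segment that changes precedes the conditioning segment, the assimilation is regressive.

regressive place assimilation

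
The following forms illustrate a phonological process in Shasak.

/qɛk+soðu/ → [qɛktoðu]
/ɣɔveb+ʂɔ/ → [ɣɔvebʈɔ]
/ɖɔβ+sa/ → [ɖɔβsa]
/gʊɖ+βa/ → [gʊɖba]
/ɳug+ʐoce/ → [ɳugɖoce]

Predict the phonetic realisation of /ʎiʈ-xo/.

The data show progressive manner assimilation: /s/ → [t] after /k/; /ʂ/ → [ʈ] after /b/; /β/ → [b] after /ɖ/; /ʐ/ → [ɖ] after /g/. In each pair only manner changes, matching the preceding consonant, while place and voice stay constant.
No alternation appears in [ɖɔβsa]: there the adjacent consonants already agree in manner (/s/ and /β/ are both fricatives), so this form is consistent with the same rule.
/x/ is a voiceless velar fricative. The preceding trigger /ʈ/ is a stop, so /x/ must become a stop as well.
Changing only its manner to stop gives [k] — the voiceless velar stop.

[ʎiʈko]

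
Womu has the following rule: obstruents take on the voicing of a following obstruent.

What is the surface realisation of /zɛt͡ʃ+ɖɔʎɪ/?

[zɛd͡ʒɖɔʎɪ]

The rule targets /t͡ʃ/ (voiceless postalveolar affricate), which sits before the trigger /ɖ/ (voiced).
The voiced postalveolar affricate is [d͡ʒ], so /t͡ʃ/ → [d͡ʒ].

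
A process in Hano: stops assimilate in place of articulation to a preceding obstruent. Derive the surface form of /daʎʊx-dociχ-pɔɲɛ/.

/d/ is a voiced alveolar stop. The preceding trigger /x/ is velar, so /d/ must become velar as well.
A voiced velar stop is [g], so the surface segment is [g].
At the second juncture, /p/ likewise becomes [q] adjacent to /χ/.

[daʎʊxgociχqɔɲɛ]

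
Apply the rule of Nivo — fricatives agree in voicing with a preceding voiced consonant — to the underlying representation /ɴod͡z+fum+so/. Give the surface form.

[ɴod͡zvumzo]

/f/ is a voiceless labiodental fricative. The preceding trigger /d͡z/ is voiced, so /f/ must become voiced as well.
A voiced labiodental fricative is [v], so the surface segment is [v].
At the second juncture, /s/ likewise becomes [z] adjacent to /m/.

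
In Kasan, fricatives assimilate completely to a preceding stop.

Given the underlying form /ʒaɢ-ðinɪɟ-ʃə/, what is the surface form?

[ʒaɢɢinɪɟɟə]

/ð/ is the segment targeted by the rule; it sits immediately after /ɢ/, so it assimilates completely and surfaces as [ɢ].
At the second juncture, /ʃ/ likewise becomes [ɟ] adjacent to /ɟ/.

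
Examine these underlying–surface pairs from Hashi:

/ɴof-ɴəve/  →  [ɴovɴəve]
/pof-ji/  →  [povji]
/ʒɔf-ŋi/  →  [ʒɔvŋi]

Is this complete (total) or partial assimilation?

partial assimilation

Comparing underlying and surface forms, /f/ → [v] is the alternation; the neighbouring /ɴ/ is constant.
/f/ is voiceless while /ɴ/ is voiced; the output [v] is voiced, matching the trigger — so the feature that spreads is voicing.
Place and manner are unchanged, so the assimilation is partial, not total.
The other alternating forms pattern the same way: /f/ → [v] before /j/ (voiceless → voiced, matching voiced); /f/ → [v] before /ŋ/ (voiceless → voiced, matching voiced) — only voicing changes, and always toward the following segment.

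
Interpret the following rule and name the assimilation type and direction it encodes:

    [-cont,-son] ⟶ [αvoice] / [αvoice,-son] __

progressive voicing assimilation

The rule copies [voice] from the environment onto the target, so the assimilating feature is voicing.
Since the environment is written before the underscore, the trigger precedes the target; the direction is progressive.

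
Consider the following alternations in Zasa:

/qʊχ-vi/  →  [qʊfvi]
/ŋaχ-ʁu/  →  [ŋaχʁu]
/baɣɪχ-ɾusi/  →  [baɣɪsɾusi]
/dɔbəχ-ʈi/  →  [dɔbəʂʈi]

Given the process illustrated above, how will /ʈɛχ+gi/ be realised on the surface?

[ʈɛxgi]

The data show regressive place assimilation: /χ/ → [f] before /v/; /χ/ → [s] before /ɾ/; /χ/ → [ʂ] before /ʈ/. In each pair only place changes, matching the following consonant, while manner and voice stay constant.
No alternation appears in [ŋaχʁu]: there the adjacent consonants already agree in place (/χ/ and /ʁ/ are both uvular), so this form is consistent with the same rule.
The rule targets /χ/ (voiceless uvular fricative), which sits before the trigger /g/ (velar).
A voiceless velar fricative is [x], so the surface segment is [x].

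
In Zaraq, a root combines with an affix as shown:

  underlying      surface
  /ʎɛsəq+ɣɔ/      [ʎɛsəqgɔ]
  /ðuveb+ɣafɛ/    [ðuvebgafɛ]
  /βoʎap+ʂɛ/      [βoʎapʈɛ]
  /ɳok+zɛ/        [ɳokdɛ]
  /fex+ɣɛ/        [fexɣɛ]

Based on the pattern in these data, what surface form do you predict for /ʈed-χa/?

[ʈedqa]

The data show progressive manner assimilation: /ɣ/ → [g] after /q/; /ɣ/ → [g] after /b/; /ʂ/ → [ʈ] after /p/; /z/ → [d] after /k/. In each pair only manner changes, matching the preceding consonant, while place and voice stay constant.
No alternation appears in [fexɣɛ]: there the adjacent consonants already agree in manner (/ɣ/ and /x/ are both fricatives), so this form is consistent with the same rule.
/χ/ is a voiceless uvular fricative. The preceding trigger /d/ is a stop, so /χ/ must become a stop as well.
A voiceless uvular stop is [q], so the surface segment is [q].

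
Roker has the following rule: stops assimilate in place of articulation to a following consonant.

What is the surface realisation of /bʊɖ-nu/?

The rule targets /ɖ/ (voiced retroflex stop), which sits before the trigger /n/ (alveolar).
A voiced alveolar stop is [d], so the surface segment is [d].

[bʊdnu]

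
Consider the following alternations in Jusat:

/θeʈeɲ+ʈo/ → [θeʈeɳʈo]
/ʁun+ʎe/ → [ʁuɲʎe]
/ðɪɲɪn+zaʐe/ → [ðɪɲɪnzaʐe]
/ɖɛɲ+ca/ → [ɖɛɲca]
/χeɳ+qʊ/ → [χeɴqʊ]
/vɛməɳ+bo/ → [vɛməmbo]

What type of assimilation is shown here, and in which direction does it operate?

Underlying /ɲ/ is realised as [ɳ] next to /ʈ/; /ʈ/ itself does not change.
The change palatal → retroflex matches the place of the following /ʈ/, identifying this as place assimilation.
Manner and voice are unchanged, so the assimilation is partial, not total.
Checking the remaining alternations: /n/ → [ɲ] before /ʎ/ (alveolar → palatal, matching palatal); /ɳ/ → [ɴ] before /q/ (retroflex → uvular, matching uvular); /ɳ/ → [m] before /b/ (retroflex → bilabial, matching bilabial) — only place changes, and always toward the following segment.
No alternation appears in [ðɪɲɪnzaʐe], [ɖɛɲca]: there the adjacent consonants already agree in place (/n/ and /z/ are both alveolar; /ɲ/ and /c/ are both palatal), so these forms are consistent with the same rule.
The trigger is the following segment, so the direction is regressive (anticipatory).

regressive place assimilation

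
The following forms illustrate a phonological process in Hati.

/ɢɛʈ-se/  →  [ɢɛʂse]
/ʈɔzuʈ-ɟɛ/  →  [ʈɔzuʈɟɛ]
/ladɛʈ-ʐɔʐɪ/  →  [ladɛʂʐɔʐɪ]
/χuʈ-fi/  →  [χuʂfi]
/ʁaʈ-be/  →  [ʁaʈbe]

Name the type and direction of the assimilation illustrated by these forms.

regressive manner assimilation

The segment that alternates is /ʈ/, which surfaces as [ʂ] when adjacent to /s/.
/ʈ/ is a stop while /s/ is a fricative; the output [ʂ] is a fricative, matching the trigger — so the feature that spreads is manner.
Place and voice are unchanged, so the assimilation is partial, not total.
The same holds elsewhere in the data: /ʈ/ → [ʂ] before /ʐ/ (stop → fricative, matching a fricative); /ʈ/ → [ʂ] before /f/ (stop → fricative, matching a fricative) — only manner changes, and always toward the following segment.
No alternation appears in [ʈɔzuʈɟɛ], [ʁaʈbe]: there the adjacent consonants already agree in manner (/ʈ/ and /ɟ/ are both stops; /ʈ/ and /b/ are both stops), so these forms are consistent with the same rule.
The trigger is the following segment, so the direction is regressive (anticipatory).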